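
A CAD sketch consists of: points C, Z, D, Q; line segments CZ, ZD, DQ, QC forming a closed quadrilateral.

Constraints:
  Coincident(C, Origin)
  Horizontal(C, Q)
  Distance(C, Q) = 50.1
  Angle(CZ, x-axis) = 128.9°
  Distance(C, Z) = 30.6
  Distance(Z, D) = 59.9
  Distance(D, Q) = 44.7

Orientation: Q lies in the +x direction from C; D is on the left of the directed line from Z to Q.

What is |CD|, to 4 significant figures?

57.02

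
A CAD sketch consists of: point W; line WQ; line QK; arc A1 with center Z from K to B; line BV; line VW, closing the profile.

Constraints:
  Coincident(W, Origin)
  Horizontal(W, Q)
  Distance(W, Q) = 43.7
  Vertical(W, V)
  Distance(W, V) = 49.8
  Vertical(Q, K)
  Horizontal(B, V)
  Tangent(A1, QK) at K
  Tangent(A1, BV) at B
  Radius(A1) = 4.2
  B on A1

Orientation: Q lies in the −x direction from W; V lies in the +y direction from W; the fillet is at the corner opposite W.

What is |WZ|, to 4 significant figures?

60.33

WV is vertical with |WV| = 49.8 and V on the +y side, so V = (0.000, 49.80). The virtual corner opposite W is at (-43.70, 49.80). A1 meets QK tangentially, so ZK is at right angles to QK and A1 meets BV tangentially, so ZB is at right angles to BV, with radius 4.2, so the center Z sits 4.2 in from both sides at Z = (-39.50, 45.60). Then |WZ| = |Z − W| = 60.33.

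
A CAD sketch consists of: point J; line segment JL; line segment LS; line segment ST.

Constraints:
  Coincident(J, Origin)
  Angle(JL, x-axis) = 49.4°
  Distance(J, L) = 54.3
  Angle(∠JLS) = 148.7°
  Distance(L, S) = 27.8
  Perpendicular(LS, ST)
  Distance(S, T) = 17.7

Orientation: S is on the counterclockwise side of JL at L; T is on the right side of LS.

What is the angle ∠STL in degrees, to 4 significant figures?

57.52°

J is at the origin; JL runs at 49.4° with length 54.3, so L = 54.3·(cos 49.4°, sin 49.4°) = (35.34, 41.23). ∠JLS = 148.7°, so LS runs at 49.4° + (180° − 148.7°) = 80.70° from the x-axis; with |LS| = 27.8, S = L + 27.8·(cos 80.70°, sin 80.70°) = (39.83, 68.66). LS ⟂ ST; with |ST| = 17.7 on the right of LS, T = S + 17.7·(0.9869, -0.1616) = (57.30, 65.80). Then cos ∠STL = TS·TL / (|TS||TL|), giving 57.52°.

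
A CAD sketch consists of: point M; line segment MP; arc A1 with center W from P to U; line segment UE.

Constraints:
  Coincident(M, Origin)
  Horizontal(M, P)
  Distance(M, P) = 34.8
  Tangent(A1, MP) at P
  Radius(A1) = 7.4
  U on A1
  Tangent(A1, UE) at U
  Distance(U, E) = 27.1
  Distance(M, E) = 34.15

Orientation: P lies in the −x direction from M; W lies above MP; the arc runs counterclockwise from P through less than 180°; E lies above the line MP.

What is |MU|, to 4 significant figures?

28.35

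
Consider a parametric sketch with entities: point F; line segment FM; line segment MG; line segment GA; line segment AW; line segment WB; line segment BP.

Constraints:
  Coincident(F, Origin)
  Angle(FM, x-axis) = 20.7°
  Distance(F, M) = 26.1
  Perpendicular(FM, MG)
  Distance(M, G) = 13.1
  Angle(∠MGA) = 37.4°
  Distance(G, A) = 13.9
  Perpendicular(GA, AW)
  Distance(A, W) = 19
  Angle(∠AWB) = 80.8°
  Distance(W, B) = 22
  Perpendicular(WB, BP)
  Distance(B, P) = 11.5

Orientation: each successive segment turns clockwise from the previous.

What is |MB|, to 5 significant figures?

19.717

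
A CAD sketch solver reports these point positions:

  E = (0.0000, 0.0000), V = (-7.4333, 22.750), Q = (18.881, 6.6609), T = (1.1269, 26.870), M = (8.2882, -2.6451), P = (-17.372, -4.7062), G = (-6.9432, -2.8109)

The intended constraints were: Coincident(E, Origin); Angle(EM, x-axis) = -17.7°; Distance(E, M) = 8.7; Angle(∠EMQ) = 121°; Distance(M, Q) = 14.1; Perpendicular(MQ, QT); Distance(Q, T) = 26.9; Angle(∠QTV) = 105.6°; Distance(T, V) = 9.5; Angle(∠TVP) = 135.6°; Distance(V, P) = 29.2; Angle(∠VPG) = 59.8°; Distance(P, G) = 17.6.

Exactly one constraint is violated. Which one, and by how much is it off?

Distance(P, G) = 17.6 — off by 7.00.

E = (0.00, 0.00) ✓; EM at -17.70° ✓; |EM| = 8.700 ✓; ∠EMQ = 121.0° ✓; |MQ| = 14.10 ✓; ∠(MQ, QT) = 90.00° ✓; |QT| = 26.90 ✓; ∠QTV = 105.6° ✓; |TV| = 9.500 ✓; ∠TVP = 135.6° ✓; |VP| = 29.20 ✓; ∠VPG = 59.80° ✓; |PG| = 10.60 ✗.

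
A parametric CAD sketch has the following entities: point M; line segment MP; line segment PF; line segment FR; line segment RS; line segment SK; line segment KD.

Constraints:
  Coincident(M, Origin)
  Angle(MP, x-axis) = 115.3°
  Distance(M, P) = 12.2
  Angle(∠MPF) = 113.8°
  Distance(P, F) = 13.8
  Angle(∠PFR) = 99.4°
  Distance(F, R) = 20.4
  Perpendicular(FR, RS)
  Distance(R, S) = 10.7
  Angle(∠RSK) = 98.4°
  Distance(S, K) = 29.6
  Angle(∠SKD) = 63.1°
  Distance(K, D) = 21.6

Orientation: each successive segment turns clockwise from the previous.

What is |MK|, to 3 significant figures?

17.6

M is at the origin; MP runs at 115.3° with length 12.2, so P = (-5.21, 11.0). ∠MPF = 113.8° gives PF at 49.1° from the x-axis; with |PF| = 13.8, F = (3.82, 21.5). ∠PFR = 99.4° gives FR at -31.5° from the x-axis; with |FR| = 20.4, R = (21.2, 10.8). The perpendicularity gives RS at right angles to FR, so RS runs at -122°; with |RS| = 10.7, S = (15.6, 1.68). ∠RSK = 98.4° gives SK at 157° from the x-axis; with |SK| = 29.6, K = (-11.6, 13.3). Then |MK| = |K − M| = 17.6.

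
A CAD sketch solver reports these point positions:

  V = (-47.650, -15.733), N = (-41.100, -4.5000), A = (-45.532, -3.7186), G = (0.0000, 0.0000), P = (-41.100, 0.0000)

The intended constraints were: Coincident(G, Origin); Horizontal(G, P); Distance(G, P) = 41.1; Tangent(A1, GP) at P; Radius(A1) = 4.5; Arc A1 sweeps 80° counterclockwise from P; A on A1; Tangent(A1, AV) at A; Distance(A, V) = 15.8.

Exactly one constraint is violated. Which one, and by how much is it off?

Distance(A, V) = 15.8 — off by 3.60.

G = (0.00, 0.00) ✓; G.y = 0.00, P.y = 0.00 ✓; |GP| = 41.10 ✓; ∠(NP, PG) = 90.00° ✓; |NP| = 4.500 ✓; bearing(N→A) − bearing(N→P) = 80.00° ✓; |NA| = 4.500 ✓; ∠(NA, AV) = 90.00° ✓; |AV| = 12.20 ✗.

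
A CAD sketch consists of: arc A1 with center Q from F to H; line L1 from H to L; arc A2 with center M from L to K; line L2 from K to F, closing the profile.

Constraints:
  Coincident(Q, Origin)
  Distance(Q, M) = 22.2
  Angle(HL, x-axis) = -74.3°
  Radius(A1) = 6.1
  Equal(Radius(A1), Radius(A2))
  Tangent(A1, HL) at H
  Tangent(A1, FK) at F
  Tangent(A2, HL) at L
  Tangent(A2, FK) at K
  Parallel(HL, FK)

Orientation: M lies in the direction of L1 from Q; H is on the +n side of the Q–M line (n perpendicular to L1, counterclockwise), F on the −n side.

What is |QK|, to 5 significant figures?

23.023

The slot axis is L1's direction at -74.3°, so u = (cos -74.3°, sin -74.3°) = (0.27060, -0.96269) and n = (−sin -74.3°, cos -74.3°) = (0.96269, 0.27060). Q is at the origin and M lies 22.2 along u from Q, so M = 22.2·u = (6.0073, -21.372). Tangency of A1 to both parallel lines with radius 6.1 puts H and F at Q ± 6.1·n: H = (5.8724, 1.6507), F = (-5.8724, -1.6507). Equal radii place L and K the same way about M: L = M + 6.1·n = (11.880, -19.721), K = M − 6.1·n = (0.13491, -23.022). Then |QK| = |K − Q| = 23.023.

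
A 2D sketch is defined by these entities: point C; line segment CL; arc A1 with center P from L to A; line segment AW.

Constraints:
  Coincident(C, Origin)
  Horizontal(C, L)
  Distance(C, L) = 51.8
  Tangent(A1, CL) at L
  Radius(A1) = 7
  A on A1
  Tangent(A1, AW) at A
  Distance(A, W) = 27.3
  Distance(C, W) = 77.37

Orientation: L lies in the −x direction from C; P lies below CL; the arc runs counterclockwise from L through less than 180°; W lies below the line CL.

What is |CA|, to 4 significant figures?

57.65

C is at the origin; CL is horizontal with |CL| = 51.8 and L on the −x side, so L = (-51.80, 0.000). Tangency of A1 to CL means the radius PL is perpendicular to CL, so P = L + (0, -7) = (-51.80, -7.000). Since PA ⟂ AW (tangency), |PW| = √(7.0² + 27.3²) = 28.18 regardless of where A sits on A1. So W lies on both circle(C, 77.37) and circle(P, 28.18); the below-CL intersection is W = (-73.04, -25.53). A is the foot of the tangent from W: A = (-57.57, -3.033).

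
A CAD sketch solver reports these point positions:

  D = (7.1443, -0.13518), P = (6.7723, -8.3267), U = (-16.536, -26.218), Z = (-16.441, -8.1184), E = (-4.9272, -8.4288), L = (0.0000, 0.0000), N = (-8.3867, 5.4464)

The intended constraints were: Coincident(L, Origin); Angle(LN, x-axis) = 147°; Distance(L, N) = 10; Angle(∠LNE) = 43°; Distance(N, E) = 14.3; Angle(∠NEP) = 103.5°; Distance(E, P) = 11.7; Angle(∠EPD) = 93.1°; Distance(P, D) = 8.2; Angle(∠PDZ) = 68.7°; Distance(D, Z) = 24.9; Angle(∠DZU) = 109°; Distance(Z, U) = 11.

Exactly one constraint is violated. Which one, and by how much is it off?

Distance(Z, U) = 11 — off by 7.10.

L = (0.00, 0.00) ✓; LN at 147.0° ✓; |LN| = 10.00 ✓; ∠LNE = 43.00° ✓; |NE| = 14.30 ✓; ∠NEP = 103.5° ✓; |EP| = 11.70 ✓; ∠EPD = 93.10° ✓; |PD| = 8.200 ✓; ∠PDZ = 68.70° ✓; |DZ| = 24.90 ✓; ∠DZU = 109.0° ✓; |ZU| = 18.10 ✗.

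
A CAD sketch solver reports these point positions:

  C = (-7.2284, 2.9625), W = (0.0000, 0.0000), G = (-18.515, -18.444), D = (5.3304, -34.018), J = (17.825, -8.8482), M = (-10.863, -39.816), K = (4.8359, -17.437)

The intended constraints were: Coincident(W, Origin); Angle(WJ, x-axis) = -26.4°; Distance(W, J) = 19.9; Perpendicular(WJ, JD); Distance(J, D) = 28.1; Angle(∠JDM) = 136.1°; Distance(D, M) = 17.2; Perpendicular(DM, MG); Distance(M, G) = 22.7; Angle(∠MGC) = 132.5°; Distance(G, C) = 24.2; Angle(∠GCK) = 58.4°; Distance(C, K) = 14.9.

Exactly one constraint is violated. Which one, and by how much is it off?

Distance(C, K) = 14.9 — off by 8.80.

W = (0.00, 0.00) ✓; WJ at -26.40° ✓; |WJ| = 19.90 ✓; ∠(WJ, JD) = 90.00° ✓; |JD| = 28.10 ✓; ∠JDM = 136.1° ✓; |DM| = 17.20 ✓; ∠(DM, MG) = 90.00° ✓; |MG| = 22.70 ✓; ∠MGC = 132.5° ✓; |GC| = 24.20 ✓; ∠GCK = 58.40° ✓; |CK| = 23.70 ✗.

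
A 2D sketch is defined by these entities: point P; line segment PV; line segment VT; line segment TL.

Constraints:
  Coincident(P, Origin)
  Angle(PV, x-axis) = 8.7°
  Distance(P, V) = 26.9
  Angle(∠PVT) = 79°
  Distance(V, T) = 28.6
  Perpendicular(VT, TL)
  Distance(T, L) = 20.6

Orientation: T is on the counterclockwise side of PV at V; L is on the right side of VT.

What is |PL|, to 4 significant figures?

52.54

P is at the origin; PV runs at 8.7° with length 26.9, so V = 26.9·(cos 8.7°, sin 8.7°) = (26.59, 4.069). ∠PVT = 79.0°, so VT runs at 8.7° + (180° − 79.0°) = 109.7° from the x-axis; with |VT| = 28.6, T = V + 28.6·(cos 109.7°, sin 109.7°) = (16.95, 30.99). VT ⟂ TL; with |TL| = 20.6 on the right of VT, L = T + 20.6·(0.9415, 0.3371) = (36.34, 37.94). Then |PL| = |L − P| = 52.54.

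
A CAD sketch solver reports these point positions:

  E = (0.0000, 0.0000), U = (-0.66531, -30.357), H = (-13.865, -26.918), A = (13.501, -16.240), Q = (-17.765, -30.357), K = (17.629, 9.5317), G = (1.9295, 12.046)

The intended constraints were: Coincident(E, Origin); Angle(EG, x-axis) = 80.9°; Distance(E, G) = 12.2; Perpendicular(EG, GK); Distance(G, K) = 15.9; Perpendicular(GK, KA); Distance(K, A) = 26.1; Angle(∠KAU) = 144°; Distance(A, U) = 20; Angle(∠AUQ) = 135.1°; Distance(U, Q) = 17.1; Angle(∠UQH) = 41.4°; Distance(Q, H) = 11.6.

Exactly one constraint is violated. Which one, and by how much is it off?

Distance(Q, H) = 11.6 — off by 6.40.

E = (0.00, 0.00) ✓; EG at 80.90° ✓; |EG| = 12.20 ✓; ∠(EG, GK) = 90.00° ✓; |GK| = 15.90 ✓; ∠(GK, KA) = 90.00° ✓; |KA| = 26.10 ✓; ∠KAU = 144.0° ✓; |AU| = 20.00 ✓; ∠AUQ = 135.1° ✓; |UQ| = 17.10 ✓; ∠UQH = 41.41° ✓; |QH| = 5.200 ✗.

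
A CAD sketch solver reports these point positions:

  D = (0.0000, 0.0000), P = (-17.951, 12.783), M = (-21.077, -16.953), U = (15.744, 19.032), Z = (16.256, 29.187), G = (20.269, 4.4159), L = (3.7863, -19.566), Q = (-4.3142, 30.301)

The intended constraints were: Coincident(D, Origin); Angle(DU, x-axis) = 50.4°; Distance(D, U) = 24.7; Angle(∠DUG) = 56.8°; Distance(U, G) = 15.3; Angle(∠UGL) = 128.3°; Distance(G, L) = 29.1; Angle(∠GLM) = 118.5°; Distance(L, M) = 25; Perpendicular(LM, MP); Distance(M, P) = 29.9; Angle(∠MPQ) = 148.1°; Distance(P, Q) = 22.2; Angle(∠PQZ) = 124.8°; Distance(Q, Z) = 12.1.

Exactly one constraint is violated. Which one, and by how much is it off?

Distance(Q, Z) = 12.1 — off by 8.50.

D = (0.00, 0.00) ✓; DU at 50.40° ✓; |DU| = 24.70 ✓; ∠DUG = 56.80° ✓; |UG| = 15.30 ✓; ∠UGL = 128.3° ✓; |GL| = 29.10 ✓; ∠GLM = 118.5° ✓; |LM| = 25.00 ✓; ∠(LM, MP) = 90.00° ✓; |MP| = 29.90 ✓; ∠MPQ = 148.1° ✓; |PQ| = 22.20 ✓; ∠PQZ = 124.8° ✓; |QZ| = 20.60 ✗.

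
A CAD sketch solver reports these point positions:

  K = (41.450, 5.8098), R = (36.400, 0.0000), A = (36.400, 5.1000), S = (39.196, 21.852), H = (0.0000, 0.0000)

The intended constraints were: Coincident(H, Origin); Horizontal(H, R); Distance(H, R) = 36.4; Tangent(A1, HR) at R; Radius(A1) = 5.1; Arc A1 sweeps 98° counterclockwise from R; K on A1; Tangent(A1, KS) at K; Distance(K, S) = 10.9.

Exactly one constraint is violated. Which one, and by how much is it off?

Distance(K, S) = 10.9 — off by 5.30.

H = (0.00, 0.00) ✓; H.y = 0.00, R.y = 0.00 ✓; |HR| = 36.40 ✓; ∠(AR, RH) = 90.00° ✓; |AR| = 5.100 ✓; bearing(A→K) − bearing(A→R) = 98.00° ✓; |AK| = 5.100 ✓; ∠(AK, KS) = 90.00° ✓; |KS| = 16.20 ✗.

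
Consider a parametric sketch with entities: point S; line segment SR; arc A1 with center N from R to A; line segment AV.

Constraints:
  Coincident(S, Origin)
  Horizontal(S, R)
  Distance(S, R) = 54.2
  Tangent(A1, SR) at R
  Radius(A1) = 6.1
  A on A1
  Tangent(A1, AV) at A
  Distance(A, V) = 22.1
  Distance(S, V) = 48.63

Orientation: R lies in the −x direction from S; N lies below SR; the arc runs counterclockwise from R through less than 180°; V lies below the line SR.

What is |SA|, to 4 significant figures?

59.19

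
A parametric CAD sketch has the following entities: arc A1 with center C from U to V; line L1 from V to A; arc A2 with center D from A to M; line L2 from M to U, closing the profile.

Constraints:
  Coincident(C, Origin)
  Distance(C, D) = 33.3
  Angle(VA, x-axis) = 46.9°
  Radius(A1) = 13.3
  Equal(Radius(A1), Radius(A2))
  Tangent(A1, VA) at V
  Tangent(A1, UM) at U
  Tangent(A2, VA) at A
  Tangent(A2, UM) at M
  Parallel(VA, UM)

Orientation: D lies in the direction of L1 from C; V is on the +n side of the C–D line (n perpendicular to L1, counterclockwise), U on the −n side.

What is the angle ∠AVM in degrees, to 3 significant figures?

38.6°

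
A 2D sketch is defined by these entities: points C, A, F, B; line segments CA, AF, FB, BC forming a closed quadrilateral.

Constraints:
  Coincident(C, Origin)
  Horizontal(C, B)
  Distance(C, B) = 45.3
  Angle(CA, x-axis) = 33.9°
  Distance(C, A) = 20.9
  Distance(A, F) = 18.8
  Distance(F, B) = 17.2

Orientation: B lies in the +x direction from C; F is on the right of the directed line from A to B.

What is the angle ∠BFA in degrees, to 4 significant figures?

114.5°

Checks: |AF| = 18.80 ✓; |FB| = 17.20 ✓.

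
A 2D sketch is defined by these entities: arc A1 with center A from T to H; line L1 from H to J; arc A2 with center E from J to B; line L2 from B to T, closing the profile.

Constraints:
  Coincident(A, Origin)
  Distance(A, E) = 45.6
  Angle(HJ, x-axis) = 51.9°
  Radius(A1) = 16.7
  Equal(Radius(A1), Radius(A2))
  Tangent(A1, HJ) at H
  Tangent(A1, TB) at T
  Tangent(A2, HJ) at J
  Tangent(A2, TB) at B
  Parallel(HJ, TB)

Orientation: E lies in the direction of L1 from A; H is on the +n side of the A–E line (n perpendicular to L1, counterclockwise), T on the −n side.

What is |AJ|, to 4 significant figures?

48.56

The slot axis is L1's direction at 51.9°, so u = (cos 51.9°, sin 51.9°) = (0.6170, 0.7869) and n = (−sin 51.9°, cos 51.9°) = (-0.7869, 0.6170). A is at the origin and E lies 45.6 along u from A, so E = 45.6·u = (28.14, 35.88). Tangency of A1 to both parallel lines with radius 16.7 puts H and T at A ± 16.7·n: H = (-13.14, 10.30), T = (13.14, -10.30). Equal radii place J and B the same way about E: J = E + 16.7·n = (15.00, 46.19), B = E − 16.7·n = (41.28, 25.58). Then |AJ| = |J − A| = 48.56.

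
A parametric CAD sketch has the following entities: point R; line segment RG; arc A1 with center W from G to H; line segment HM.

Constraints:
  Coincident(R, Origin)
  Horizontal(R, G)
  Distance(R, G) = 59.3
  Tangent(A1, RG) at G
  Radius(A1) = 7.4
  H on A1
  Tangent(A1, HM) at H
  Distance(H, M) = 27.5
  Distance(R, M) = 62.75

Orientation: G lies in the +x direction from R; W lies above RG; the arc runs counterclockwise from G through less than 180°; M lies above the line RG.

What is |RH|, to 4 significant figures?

66.65

Checks: R.y = 0.00, G.y = 0.00 ✓; |WH| = 7.400 ✓; ∠(WH, HM) = 90.00° ✓; |HM| = 27.50 ✓; |RM| = 62.75 ✓.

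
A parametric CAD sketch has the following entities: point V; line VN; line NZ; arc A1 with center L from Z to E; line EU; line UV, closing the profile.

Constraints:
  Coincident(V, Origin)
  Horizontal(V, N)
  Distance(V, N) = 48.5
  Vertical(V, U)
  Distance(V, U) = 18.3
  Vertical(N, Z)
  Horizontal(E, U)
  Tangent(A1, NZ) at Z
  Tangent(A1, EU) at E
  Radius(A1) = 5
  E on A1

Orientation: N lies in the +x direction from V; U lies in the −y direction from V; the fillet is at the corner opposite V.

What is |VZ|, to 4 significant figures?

50.29

The virtual corner opposite V is at (48.50, -18.30). Since A1 is tangent to NZ there, LZ ⟂ NZ and the tangent condition forces LE to be normal to EU, with radius 5.0, so the center L sits 5.0 in from both sides at L = (43.50, -13.30). That places the tangent points at Z = (48.50, -13.30) on NZ and E = (43.50, -18.30) on EU. Then |VZ| = |Z − V| = 50.29.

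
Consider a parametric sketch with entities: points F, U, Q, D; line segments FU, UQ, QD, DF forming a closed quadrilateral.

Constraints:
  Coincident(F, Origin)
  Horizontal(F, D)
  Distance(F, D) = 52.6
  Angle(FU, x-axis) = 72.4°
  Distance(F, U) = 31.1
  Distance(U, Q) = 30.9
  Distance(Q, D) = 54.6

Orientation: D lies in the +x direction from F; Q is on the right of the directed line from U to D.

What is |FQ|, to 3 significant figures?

2.20

F is at the origin; FD is horizontal with |FD| = 52.6 and D in +x, so D = (52.6, 0). FU runs at 72.4° with |FU| = 31.1, so U = (9.40, 29.6). Q is determined by |UQ| = 30.9 and |QD| = 54.6 together: it lies at the intersection of circle(U, 30.9) and circle(D, 54.6). With |UD| = 52.4, the foot of the radical line on UD is 6.86 from U and the perpendicular offset is √(30.9² − 6.86²) = 30.1. Taking the right-of-UD solution: Q = (-1.99, 0.922).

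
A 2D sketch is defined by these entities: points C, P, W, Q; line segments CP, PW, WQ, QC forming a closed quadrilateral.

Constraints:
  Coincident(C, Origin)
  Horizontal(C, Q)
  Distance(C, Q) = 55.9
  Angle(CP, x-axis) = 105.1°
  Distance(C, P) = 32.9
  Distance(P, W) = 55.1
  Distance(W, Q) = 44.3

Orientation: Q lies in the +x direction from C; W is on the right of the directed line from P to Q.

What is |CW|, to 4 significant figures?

23.56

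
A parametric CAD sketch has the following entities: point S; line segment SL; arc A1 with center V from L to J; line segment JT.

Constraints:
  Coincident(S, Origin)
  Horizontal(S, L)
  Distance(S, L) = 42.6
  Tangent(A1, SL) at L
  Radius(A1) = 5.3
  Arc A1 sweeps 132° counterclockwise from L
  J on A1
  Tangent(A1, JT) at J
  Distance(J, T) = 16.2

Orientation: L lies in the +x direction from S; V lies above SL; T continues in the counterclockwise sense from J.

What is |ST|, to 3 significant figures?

41.4

S is at the origin; S and L share the same y with |SL| = 42.6 and L on the +x side, so L = (42.6, 0.00). The tangent condition forces VL to be normal to SL, so V = L + (0, 5.3) = (42.6, 5.30). On A1, L sits at bearing -90° from V; a 132° counterclockwise sweep puts J at bearing 42°, so J = V + 5.3·(cos 42°, sin 42°) = (46.5, 8.85). The tangent condition forces VJ to be normal to JT, so JT runs along (−sin 42°, cos 42°); with |JT| = 16.2, T = (35.7, 20.9). Then |ST| = |T − S| = 41.4.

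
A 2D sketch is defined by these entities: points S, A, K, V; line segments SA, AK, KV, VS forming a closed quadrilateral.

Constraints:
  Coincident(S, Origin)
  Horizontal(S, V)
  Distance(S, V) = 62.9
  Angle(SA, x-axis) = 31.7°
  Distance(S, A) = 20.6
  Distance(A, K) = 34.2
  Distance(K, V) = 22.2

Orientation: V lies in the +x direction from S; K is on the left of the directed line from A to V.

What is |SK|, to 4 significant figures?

54.13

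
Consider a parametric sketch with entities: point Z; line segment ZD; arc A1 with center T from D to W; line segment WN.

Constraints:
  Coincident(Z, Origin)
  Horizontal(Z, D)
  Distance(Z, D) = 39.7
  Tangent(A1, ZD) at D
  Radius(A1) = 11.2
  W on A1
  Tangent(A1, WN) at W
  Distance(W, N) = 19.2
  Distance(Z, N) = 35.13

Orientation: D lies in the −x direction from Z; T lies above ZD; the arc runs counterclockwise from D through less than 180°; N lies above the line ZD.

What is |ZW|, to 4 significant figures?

30.05

Checks: |TW| = 11.20 ✓; ∠(TW, WN) = 90.00° ✓; |WN| = 19.20 ✓; |ZN| = 35.13 ✓.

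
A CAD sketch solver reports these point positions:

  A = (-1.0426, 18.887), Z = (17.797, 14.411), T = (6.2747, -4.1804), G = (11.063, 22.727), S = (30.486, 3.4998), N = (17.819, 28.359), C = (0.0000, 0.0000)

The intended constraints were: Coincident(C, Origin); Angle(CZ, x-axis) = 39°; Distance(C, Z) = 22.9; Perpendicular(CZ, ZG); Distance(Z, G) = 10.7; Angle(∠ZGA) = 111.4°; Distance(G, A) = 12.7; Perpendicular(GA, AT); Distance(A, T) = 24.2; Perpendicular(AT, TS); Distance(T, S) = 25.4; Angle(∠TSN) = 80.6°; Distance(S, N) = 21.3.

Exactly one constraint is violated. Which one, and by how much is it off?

Distance(S, N) = 21.3 — off by 6.60.

C = (0.00, 0.00) ✓; CZ at 39.00° ✓; |CZ| = 22.90 ✓; ∠(CZ, ZG) = 90.00° ✓; |ZG| = 10.70 ✓; ∠ZGA = 111.4° ✓; |GA| = 12.70 ✓; ∠(GA, AT) = 90.00° ✓; |AT| = 24.20 ✓; ∠(AT, TS) = 90.00° ✓; |TS| = 25.40 ✓; ∠TSN = 80.60° ✓; |SN| = 27.90 ✗.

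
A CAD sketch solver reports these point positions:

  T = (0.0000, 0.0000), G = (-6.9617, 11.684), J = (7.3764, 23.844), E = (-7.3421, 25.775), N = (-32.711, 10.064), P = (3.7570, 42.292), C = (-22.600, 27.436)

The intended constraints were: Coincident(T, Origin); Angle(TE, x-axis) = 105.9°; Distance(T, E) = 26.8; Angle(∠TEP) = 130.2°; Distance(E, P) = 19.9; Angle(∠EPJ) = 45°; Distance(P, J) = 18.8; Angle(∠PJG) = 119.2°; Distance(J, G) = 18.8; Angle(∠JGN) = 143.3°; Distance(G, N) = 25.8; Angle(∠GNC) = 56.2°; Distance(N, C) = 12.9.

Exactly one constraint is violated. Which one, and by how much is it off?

Distance(N, C) = 12.9 — off by 7.20.

T = (0.00, 0.00) ✓; TE at 105.9° ✓; |TE| = 26.80 ✓; ∠TEP = 130.2° ✓; |EP| = 19.90 ✓; ∠EPJ = 45.00° ✓; |PJ| = 18.80 ✓; ∠PJG = 119.2° ✓; |JG| = 18.80 ✓; ∠JGN = 143.3° ✓; |GN| = 25.80 ✓; ∠GNC = 56.20° ✓; |NC| = 20.10 ✗.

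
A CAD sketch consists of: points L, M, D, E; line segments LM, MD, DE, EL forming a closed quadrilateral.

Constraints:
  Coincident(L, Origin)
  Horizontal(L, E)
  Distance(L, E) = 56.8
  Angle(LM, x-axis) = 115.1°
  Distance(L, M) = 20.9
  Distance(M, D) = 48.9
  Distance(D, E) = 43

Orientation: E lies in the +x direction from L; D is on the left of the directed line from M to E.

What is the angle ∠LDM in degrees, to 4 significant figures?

23.50°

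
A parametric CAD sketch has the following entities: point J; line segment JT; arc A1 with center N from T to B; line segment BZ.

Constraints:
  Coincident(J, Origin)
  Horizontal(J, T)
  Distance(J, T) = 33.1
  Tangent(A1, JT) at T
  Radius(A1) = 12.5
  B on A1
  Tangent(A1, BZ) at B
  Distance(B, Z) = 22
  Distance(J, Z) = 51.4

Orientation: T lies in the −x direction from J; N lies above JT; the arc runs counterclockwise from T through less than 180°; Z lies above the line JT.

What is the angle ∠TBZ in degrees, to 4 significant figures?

118.2°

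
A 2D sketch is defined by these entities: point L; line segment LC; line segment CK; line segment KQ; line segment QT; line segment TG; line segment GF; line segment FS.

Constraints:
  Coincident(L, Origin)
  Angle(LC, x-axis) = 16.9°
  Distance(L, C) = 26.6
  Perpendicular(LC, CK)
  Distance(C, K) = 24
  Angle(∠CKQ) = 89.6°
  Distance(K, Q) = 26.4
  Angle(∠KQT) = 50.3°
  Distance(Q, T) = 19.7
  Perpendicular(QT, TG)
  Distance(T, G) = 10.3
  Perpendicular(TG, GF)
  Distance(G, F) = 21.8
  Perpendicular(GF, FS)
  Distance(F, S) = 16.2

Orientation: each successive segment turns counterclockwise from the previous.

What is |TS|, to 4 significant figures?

22.58

TG ⟂ GF, so GF runs at 147.0°; with |GF| = 21.8, F = (-2.883, 32.63). The perpendicularity gives FS at right angles to GF, so FS runs at -123.0°; with |FS| = 16.2, S = (-11.71, 19.04). Then |TS| = |S − T| = 22.58.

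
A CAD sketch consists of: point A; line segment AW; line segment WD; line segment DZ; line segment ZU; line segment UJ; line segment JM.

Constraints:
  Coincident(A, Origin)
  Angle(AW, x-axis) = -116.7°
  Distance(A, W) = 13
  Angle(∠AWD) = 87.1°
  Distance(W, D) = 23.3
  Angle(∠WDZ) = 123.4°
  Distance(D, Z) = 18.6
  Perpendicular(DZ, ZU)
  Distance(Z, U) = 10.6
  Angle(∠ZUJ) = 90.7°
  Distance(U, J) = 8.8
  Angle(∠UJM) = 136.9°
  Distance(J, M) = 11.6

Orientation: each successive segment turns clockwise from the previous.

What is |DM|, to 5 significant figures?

3.1386

A is at the origin; AW runs at -116.7° with length 13.0, so W = (-5.8411, -11.614). ∠AWD = 87.1° gives WD at 150.40° from the x-axis; with |WD| = 23.3, D = (-26.100, -0.10498). ∠WDZ = 123.4° gives DZ at 93.800° from the x-axis; with |DZ| = 18.6, Z = (-27.333, 18.454). DZ ⟂ ZU, so ZU runs at 3.8000°; with |ZU| = 10.6, U = (-16.756, 19.157). ∠ZUJ = 90.7° gives UJ at -85.500° from the x-axis; with |UJ| = 8.8, J = (-16.066, 10.384). ∠UJM = 136.9° gives JM at -128.60° from the x-axis; with |JM| = 11.6, M = (-23.303, 1.3181). Then |DM| = |M − D| = 3.1386.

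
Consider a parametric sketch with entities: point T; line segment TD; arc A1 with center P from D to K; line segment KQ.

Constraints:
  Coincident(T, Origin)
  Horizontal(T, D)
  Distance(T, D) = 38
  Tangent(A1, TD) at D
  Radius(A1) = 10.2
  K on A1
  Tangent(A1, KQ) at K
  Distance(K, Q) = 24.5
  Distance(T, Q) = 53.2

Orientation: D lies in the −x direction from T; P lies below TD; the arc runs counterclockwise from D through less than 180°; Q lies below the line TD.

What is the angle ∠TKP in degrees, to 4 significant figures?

5.193°

Checks: |PK| = 10.20 ✓; ∠(PK, KQ) = 90.00° ✓; |KQ| = 24.50 ✓; |TQ| = 53.20 ✓.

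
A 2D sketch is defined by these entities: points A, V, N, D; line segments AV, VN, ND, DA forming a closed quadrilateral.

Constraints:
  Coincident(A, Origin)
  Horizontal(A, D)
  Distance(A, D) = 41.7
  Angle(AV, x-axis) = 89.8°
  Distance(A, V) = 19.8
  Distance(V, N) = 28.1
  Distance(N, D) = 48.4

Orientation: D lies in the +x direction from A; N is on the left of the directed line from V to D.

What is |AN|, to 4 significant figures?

45.37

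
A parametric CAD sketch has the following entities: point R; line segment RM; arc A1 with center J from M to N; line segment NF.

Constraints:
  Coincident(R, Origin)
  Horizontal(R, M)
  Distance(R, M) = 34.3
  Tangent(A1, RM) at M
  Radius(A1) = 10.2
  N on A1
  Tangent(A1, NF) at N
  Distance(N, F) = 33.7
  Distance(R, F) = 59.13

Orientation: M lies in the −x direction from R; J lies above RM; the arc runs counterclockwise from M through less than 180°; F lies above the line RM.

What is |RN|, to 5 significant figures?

28.676

R is at the origin; R and M share the same y with |RM| = 34.3 and M on the −x side, so M = (-34.300, 0.0000). The tangent condition forces JM to be normal to RM, so J = M + (0, 10.2) = (-34.300, 10.200). Since JN ⟂ NF (tangency), |JF| = √(10.2² + 33.7²) = 35.210 regardless of where N sits on A1. So F lies on both circle(R, 59.13) and circle(J, 35.210); the above-RM intersection is F = (-38.120, 45.202). N is the foot of the tangent from F: N = (-24.916, 14.197).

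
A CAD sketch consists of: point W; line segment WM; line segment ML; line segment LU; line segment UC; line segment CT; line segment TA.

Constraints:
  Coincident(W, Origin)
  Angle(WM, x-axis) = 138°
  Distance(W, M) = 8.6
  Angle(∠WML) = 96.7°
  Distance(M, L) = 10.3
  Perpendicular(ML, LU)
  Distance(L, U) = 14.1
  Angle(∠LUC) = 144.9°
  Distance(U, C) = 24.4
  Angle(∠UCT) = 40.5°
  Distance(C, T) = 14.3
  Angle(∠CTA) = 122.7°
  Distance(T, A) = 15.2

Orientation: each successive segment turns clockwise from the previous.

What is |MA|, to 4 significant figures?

12.51

W is at the origin; WM runs at 138.0° with length 8.6, so M = (-6.391, 5.755). ∠WML = 96.7° gives ML at 54.70° from the x-axis; with |ML| = 10.3, L = (-0.4391, 14.16). ML is perpendicular to LU, so LU runs at -35.30°; with |LU| = 14.1, U = (11.07, 6.013). ∠LUC = 144.9° gives UC at -70.40° from the x-axis; with |UC| = 24.4, C = (19.25, -16.97). ∠UCT = 40.5° gives CT at 150.1° from the x-axis; with |CT| = 14.3, T = (6.857, -9.845). ∠CTA = 122.7° gives TA at 92.80° from the x-axis; with |TA| = 15.2, A = (6.114, 5.337). Then |MA| = |A − M| = 12.51.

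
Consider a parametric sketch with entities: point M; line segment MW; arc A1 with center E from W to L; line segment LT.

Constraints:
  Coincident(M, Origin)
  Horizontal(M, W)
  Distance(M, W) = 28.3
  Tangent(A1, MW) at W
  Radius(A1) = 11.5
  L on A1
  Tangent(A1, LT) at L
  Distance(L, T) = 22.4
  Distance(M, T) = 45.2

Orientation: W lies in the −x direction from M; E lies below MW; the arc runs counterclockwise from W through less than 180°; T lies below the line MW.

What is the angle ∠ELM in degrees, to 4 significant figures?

6.655°

Checks: ∠(EW, WM) = 90.00° ✓; |EL| = 11.50 ✓; ∠(EL, LT) = 90.00° ✓; |LT| = 22.40 ✓; |MT| = 45.20 ✓.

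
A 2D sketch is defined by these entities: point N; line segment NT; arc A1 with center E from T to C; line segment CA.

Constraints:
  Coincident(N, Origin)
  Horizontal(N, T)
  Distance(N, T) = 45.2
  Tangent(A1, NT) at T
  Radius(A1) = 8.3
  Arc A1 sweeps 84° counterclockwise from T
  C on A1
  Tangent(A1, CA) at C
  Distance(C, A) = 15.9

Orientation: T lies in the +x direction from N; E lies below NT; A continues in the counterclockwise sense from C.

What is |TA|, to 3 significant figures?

25.3

N is at the origin; N and T share the same y with |NT| = 45.2 and T on the +x side, so T = (45.2, 0.00). Since A1 is tangent to NT there, ET ⟂ NT, so E = T + (0, -8.3) = (45.2, -8.30). On A1, T sits at bearing 90° from E; an 84° counterclockwise sweep puts C at bearing 174°, so C = E + 8.3·(cos 174°, sin 174°) = (36.9, -7.43). The tangent condition forces EC to be normal to CA, so CA runs along (−sin 174°, cos 174°); with |CA| = 15.9, A = (35.3, -23.2). Then |TA| = |A − T| = 25.3.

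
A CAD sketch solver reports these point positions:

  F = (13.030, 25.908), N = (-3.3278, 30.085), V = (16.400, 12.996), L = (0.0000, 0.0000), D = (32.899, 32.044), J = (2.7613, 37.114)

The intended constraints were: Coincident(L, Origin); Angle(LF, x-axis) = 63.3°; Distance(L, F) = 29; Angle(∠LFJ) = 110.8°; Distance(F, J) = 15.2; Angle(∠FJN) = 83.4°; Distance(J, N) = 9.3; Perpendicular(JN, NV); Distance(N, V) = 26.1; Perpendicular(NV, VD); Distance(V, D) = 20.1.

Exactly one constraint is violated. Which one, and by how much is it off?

Distance(V, D) = 20.1 — off by 5.10.

L = (0.00, 0.00) ✓; LF at 63.30° ✓; |LF| = 29.00 ✓; ∠LFJ = 110.8° ✓; |FJ| = 15.20 ✓; ∠FJN = 83.40° ✓; |JN| = 9.300 ✓; ∠(JN, NV) = 90.00° ✓; |NV| = 26.10 ✓; ∠(NV, VD) = 90.00° ✓; |VD| = 25.20 ✗.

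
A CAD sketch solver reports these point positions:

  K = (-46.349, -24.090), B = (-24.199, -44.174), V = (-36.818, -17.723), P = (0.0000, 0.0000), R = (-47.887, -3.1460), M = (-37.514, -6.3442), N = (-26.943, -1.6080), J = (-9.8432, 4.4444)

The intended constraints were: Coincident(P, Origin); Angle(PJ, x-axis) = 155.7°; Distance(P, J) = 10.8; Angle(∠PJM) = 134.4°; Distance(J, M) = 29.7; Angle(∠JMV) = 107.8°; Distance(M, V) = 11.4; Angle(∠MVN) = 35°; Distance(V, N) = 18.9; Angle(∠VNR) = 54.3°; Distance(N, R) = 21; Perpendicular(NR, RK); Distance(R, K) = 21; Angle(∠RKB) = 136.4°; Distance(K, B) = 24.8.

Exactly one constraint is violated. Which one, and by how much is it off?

Distance(K, B) = 24.8 — off by 5.10.

P = (0.00, 0.00) ✓; PJ at 155.7° ✓; |PJ| = 10.80 ✓; ∠PJM = 134.4° ✓; |JM| = 29.70 ✓; ∠JMV = 107.8° ✓; |MV| = 11.40 ✓; ∠MVN = 35.00° ✓; |VN| = 18.90 ✓; ∠VNR = 54.30° ✓; |NR| = 21.00 ✓; ∠(NR, RK) = 90.00° ✓; |RK| = 21.00 ✓; ∠RKB = 136.4° ✓; |KB| = 29.90 ✗.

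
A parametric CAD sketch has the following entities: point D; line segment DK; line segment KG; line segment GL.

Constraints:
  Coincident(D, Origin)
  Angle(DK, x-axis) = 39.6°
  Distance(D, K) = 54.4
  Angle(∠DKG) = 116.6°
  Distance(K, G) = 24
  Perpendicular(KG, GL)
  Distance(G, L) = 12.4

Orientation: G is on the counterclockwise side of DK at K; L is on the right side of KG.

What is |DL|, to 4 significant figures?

77.88

D is at the origin; DK runs at 39.6° with length 54.4, so K = 54.4·(cos 39.6°, sin 39.6°) = (41.92, 34.68). ∠DKG = 116.6°, so KG runs at 39.6° + (180° − 116.6°) = 103.0° from the x-axis; with |KG| = 24.0, G = K + 24.0·(cos 103.0°, sin 103.0°) = (36.52, 58.06). The perpendicularity gives GL at right angles to KG; with |GL| = 12.4 on the right of KG, L = G + 12.4·(0.9744, 0.2250) = (48.60, 60.85). Then |DL| = |L − D| = 77.88.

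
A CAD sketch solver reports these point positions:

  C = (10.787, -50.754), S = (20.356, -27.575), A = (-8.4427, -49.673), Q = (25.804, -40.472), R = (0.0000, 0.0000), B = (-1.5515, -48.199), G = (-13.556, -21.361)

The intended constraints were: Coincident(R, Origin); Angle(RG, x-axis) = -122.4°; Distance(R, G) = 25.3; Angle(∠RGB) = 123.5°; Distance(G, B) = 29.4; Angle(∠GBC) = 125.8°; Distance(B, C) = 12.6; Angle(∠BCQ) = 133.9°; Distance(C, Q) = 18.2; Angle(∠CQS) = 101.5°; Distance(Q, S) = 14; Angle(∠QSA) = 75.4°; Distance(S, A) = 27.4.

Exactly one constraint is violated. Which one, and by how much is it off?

Distance(S, A) = 27.4 — off by 8.90.

R = (0.00, 0.00) ✓; RG at -122.4° ✓; |RG| = 25.30 ✓; ∠RGB = 123.5° ✓; |GB| = 29.40 ✓; ∠GBC = 125.8° ✓; |BC| = 12.60 ✓; ∠BCQ = 133.9° ✓; |CQ| = 18.20 ✓; ∠CQS = 101.5° ✓; |QS| = 14.00 ✓; ∠QSA = 75.40° ✓; |SA| = 36.30 ✗.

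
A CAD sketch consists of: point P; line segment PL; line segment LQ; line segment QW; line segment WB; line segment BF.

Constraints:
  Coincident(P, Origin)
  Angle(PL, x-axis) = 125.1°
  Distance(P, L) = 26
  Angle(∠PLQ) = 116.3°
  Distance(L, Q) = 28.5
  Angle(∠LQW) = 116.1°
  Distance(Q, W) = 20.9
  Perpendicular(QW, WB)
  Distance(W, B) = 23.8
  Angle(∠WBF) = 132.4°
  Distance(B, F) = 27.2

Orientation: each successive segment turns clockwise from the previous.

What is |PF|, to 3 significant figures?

4.77

P is at the origin; PL runs at 125.1° with length 26.0, so L = (-15.0, 21.3). ∠PLQ = 116.3° gives LQ at 61.4° from the x-axis; with |LQ| = 28.5, Q = (-1.31, 46.3). ∠LQW = 116.1° gives QW at -2.50° from the x-axis; with |QW| = 20.9, W = (19.6, 45.4). The perpendicularity gives WB at right angles to QW, so WB runs at -92.5°; with |WB| = 23.8, B = (18.5, 21.6). ∠WBF = 132.4° gives BF at -140° from the x-axis; with |BF| = 27.2, F = (-2.33, 4.16). Then |PF| = |F − P| = 4.77.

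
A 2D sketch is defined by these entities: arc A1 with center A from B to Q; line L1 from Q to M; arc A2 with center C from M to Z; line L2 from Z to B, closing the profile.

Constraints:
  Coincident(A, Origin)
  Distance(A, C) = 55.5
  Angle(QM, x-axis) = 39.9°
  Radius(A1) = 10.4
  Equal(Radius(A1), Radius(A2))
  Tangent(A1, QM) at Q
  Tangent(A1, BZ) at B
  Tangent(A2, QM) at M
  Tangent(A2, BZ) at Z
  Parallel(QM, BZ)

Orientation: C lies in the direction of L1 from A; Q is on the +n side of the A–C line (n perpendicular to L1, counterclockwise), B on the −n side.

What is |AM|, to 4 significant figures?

56.47

The slot axis is L1's direction at 39.9°, so u = (cos 39.9°, sin 39.9°) = (0.7672, 0.6414) and n = (−sin 39.9°, cos 39.9°) = (-0.6414, 0.7672). A is at the origin and C lies 55.5 along u from A, so C = 55.5·u = (42.58, 35.60). Tangency of A1 to both parallel lines with radius 10.4 puts Q and B at A ± 10.4·n: Q = (-6.671, 7.979), B = (6.671, -7.979). Equal radii place M and Z the same way about C: M = C + 10.4·n = (35.91, 43.58), Z = C − 10.4·n = (49.25, 27.62). Then |AM| = |M − A| = 56.47.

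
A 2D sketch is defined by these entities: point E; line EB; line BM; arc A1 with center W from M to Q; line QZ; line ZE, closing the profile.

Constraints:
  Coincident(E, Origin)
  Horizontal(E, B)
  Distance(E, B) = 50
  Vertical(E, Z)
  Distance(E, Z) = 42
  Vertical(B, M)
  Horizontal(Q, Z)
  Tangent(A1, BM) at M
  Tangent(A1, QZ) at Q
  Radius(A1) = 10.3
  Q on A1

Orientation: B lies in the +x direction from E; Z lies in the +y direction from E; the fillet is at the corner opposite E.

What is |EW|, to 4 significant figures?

50.80

E and Z share the same x with |EZ| = 42.0 and Z on the +y side, so Z = (0.000, 42.00). The virtual corner opposite E is at (50.00, 42.00). A1 meets BM tangentially, so WM is at right angles to BM and the tangent condition forces WQ to be normal to QZ, with radius 10.3, so the center W sits 10.3 in from both sides at W = (39.70, 31.70). Then |EW| = |W − E| = 50.80.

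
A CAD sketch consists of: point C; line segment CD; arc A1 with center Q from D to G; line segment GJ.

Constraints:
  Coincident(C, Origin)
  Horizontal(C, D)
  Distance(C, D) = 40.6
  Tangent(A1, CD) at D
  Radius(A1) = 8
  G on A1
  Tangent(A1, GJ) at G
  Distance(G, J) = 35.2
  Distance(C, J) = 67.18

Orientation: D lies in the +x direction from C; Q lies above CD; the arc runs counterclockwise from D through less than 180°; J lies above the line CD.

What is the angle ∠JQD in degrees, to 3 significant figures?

161°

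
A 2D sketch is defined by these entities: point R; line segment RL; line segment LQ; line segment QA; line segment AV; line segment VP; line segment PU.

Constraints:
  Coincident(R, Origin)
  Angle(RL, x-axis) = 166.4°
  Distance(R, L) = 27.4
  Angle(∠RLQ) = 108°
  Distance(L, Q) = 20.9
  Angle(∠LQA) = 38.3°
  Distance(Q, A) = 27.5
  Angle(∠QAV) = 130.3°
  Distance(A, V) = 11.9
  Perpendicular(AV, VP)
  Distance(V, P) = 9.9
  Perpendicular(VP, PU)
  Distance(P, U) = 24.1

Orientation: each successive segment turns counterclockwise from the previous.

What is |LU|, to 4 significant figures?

16.44

AV ⟂ VP, so VP runs at 159.8°; with |VP| = 9.9, P = (-16.94, 12.68). The perpendicularity gives PU at right angles to VP, so PU runs at -110.2°; with |PU| = 24.1, U = (-25.26, -9.939). Then |LU| = |U − L| = 16.44.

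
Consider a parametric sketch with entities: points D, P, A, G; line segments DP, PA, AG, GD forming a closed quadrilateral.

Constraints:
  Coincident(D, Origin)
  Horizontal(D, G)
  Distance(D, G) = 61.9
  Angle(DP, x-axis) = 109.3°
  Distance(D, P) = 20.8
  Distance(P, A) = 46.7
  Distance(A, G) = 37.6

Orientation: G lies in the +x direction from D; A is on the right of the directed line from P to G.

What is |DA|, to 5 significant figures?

29.575

D is at the origin; DG is horizontal with |DG| = 61.9 and G in +x, so G = (61.9, 0). DP runs at 109.3° with |DP| = 20.8, so P = (-6.8747, 19.631). A is determined by |PA| = 46.7 and |AG| = 37.6 together: it lies at the intersection of circle(P, 46.7) and circle(G, 37.6). With |PG| = 71.522, the foot of the radical line on PG is 41.124 from P and the perpendicular offset is √(46.7² − 41.124²) = 22.130. Taking the right-of-PG solution: A = (26.595, -12.936).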